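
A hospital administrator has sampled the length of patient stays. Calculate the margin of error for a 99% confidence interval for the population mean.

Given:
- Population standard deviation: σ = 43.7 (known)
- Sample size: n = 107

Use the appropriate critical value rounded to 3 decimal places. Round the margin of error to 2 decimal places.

The population standard deviation σ is known, so use the z-interval margin of error formula.

For 99% confidence, z* = 2.576 (from standard normal table)

Margin of error formula for z-interval: E = z* × σ/√n

E = 2.576 × 43.7/√107
  = 2.576 × 4.224638
  = 10.8827

Rounded to 2 decimal places:

10.88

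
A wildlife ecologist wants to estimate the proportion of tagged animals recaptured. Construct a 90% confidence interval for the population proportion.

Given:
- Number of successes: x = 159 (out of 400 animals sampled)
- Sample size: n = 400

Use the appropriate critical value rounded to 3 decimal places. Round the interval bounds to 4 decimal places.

Sample proportion: p̂ = 159/400 = 0.397500

Check conditions for normal approximation:
  np̂ = 159 ≥ 10 ✓
  n(1-p̂) = 241 ≥ 10 ✓

The sample is large enough, so use a z-interval (normal approximation) for the proportion.

For 90% confidence, z* = 1.645 (from standard normal table)

Standard error: SE = √(p̂(1-p̂)/n) = √(0.397500×0.602500/400) = 0.02446905

Margin of error: E = z* × SE = 1.645 × 0.02446905 = 0.040252

Z-interval: p̂ ± E = 0.397500 ± 0.040252 = (0.357248, 0.437752)

Rounded to 4 decimal places:

(0.3572, 0.4378)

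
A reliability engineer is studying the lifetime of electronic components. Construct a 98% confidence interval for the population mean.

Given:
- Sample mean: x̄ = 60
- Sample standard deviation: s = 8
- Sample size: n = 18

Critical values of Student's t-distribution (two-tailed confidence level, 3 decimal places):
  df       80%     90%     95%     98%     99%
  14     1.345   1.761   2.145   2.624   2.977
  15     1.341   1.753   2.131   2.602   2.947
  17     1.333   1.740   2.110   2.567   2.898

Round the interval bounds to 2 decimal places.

The population standard deviation σ is unknown (only the sample standard deviation s is given), so use a t-interval with df = n - 1 = 18 - 1 = 17.

For 98% confidence with df = 17, t* = 2.567 (from t-table)

Standard error: SE = s/√n = 8/√18 = 1.885618

Margin of error: E = t* × SE = 2.567 × 1.885618 = 4.8404

T-interval: x̄ ± E = 60 ± 4.8404 = (55.1596, 64.8404)

Rounded to 2 decimal places:

(55.16, 64.84)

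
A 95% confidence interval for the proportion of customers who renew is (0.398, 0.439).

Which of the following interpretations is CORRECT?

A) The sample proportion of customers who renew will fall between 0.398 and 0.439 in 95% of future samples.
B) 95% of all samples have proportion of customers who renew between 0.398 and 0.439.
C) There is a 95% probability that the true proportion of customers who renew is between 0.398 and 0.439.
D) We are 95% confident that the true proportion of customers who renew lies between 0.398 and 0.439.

A confidence interval represents our confidence in the procedure, not a probability statement about the parameter.

Key concept: If we repeated this sampling process many times and computed a 95% CI each time, about 95% of those intervals would contain the true population parameter.

For this specific interval (0.398, 0.439):
- Midpoint (point estimate): 0.4185
- Margin of error: 0.0205

The correct interpretation is the one stating confidence that the true parameter lies in the interval — option D.

D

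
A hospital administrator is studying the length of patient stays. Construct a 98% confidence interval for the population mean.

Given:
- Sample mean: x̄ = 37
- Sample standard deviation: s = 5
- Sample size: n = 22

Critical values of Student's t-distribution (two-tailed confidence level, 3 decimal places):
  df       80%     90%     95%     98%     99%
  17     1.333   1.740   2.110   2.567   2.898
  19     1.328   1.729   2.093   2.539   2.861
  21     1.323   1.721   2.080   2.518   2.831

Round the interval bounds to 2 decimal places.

The population standard deviation σ is unknown (only the sample standard deviation s is given), so use a t-interval with df = n - 1 = 22 - 1 = 21.

For 98% confidence with df = 21, t* = 2.518 (from t-table)

Standard error: SE = s/√n = 5/√22 = 1.066004

Margin of error: E = t* × SE = 2.518 × 1.066004 = 2.6842

T-interval: x̄ ± E = 37 ± 2.6842 = (34.3158, 39.6842)

Rounded to 2 decimal places:

(34.32, 39.68)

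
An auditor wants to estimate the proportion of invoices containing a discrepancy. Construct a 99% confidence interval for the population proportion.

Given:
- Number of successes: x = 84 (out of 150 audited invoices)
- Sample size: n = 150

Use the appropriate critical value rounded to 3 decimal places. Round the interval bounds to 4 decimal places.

Sample proportion: p̂ = 84/150 = 0.560000

Check conditions for normal approximation:
  np̂ = 84 ≥ 10 ✓
  n(1-p̂) = 66 ≥ 10 ✓

The sample is large enough, so use a z-interval (normal approximation) for the proportion.

For 99% confidence, z* = 2.576 (from standard normal table)

Standard error: SE = √(p̂(1-p̂)/n) = √(0.560000×0.440000/150) = 0.04052982

Margin of error: E = z* × SE = 2.576 × 0.04052982 = 0.104405

Z-interval: p̂ ± E = 0.560000 ± 0.104405 = (0.455595, 0.664405)

Rounded to 4 decimal places:

(0.4556, 0.6644)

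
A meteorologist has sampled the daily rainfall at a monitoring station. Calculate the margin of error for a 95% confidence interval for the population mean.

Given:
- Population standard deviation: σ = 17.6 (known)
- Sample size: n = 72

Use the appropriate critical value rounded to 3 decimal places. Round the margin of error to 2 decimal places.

The population standard deviation σ is known, so use the z-interval margin of error formula.

For 95% confidence, z* = 1.96 (from standard normal table)

Margin of error formula for z-interval: E = z* × σ/√n

E = 1.96 × 17.6/√72
  = 1.96 × 2.074180
  = 4.0654

Rounded to 2 decimal places:

4.07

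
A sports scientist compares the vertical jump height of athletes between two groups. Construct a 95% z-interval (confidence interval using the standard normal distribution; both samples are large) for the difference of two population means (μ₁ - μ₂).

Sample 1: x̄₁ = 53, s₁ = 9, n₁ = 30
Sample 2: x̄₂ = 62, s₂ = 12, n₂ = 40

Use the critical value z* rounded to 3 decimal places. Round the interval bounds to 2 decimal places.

Both samples are large (n₁ = 30 ≥ 30, n₂ = 40 ≥ 30), so a z-interval for the difference of means applies.

Point estimate: x̄₁ - x̄₂ = 53 - 62 = -9

Standard error: SE = √(s₁²/n₁ + s₂²/n₂)
= √(9²/30 + 12²/40)
= √(2.700000 + 3.600000)
= 2.509980

For 95% confidence, z* = 1.96 (from standard normal table)
Margin of error: E = z* × SE = 1.96 × 2.509980 = 4.9196

Z-interval: (x̄₁ - x̄₂) ± E = -9 ± 4.9196 = (-13.9196, -4.0804)

Rounded to 2 decimal places:

(-13.92, -4.08)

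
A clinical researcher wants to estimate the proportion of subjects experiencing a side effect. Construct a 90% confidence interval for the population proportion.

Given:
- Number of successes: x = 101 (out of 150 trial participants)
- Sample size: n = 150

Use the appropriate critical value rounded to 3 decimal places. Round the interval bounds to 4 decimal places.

Sample proportion: p̂ = 101/150 = 0.673333

Check conditions for normal approximation:
  np̂ = 101 ≥ 10 ✓
  n(1-p̂) = 49 ≥ 10 ✓

The sample is large enough, so use a z-interval (normal approximation) for the proportion.

For 90% confidence, z* = 1.645 (from standard normal table)

Standard error: SE = √(p̂(1-p̂)/n) = √(0.673333×0.326667/150) = 0.03829322

Margin of error: E = z* × SE = 1.645 × 0.03829322 = 0.062992

Z-interval: p̂ ± E = 0.673333 ± 0.062992 = (0.610341, 0.736326)

Rounded to 4 decimal places:

(0.6103, 0.7363)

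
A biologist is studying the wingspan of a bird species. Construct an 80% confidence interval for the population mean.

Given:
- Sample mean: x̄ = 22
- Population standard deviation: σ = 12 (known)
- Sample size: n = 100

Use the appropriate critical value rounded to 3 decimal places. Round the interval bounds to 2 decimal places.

The population standard deviation σ is known, so use a z-interval (standard normal critical value).

For 80% confidence, z* = 1.282 (from standard normal table)

Standard error: SE = σ/√n = 12/√100 = 1.200000

Margin of error: E = z* × SE = 1.282 × 1.200000 = 1.5384

Z-interval: x̄ ± E = 22 ± 1.5384 = (20.4616, 23.5384)

Rounded to 2 decimal places:

(20.46, 23.54)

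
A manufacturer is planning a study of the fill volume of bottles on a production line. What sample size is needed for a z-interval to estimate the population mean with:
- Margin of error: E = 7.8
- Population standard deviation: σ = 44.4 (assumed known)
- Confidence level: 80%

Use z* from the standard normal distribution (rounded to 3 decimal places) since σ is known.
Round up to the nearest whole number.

Using z* since population σ is known (z-interval formula).

For 80% confidence, z* = 1.282 (from standard normal table)

Sample size formula for z-interval: n = (z*σ/E)²

n = (1.282 × 44.4 / 7.8)²
  = (7.297538)²
  = 53.2541

Round up to the nearest whole number: n = 54

54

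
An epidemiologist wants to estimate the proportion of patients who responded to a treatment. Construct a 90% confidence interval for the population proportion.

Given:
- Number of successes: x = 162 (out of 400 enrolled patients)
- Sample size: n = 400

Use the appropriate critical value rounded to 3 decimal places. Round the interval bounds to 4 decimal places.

Sample proportion: p̂ = 162/400 = 0.405000

Check conditions for normal approximation:
  np̂ = 162 ≥ 10 ✓
  n(1-p̂) = 238 ≥ 10 ✓

The sample is large enough, so use a z-interval (normal approximation) for the proportion.

For 90% confidence, z* = 1.645 (from standard normal table)

Standard error: SE = √(p̂(1-p̂)/n) = √(0.405000×0.595000/400) = 0.02454460

Margin of error: E = z* × SE = 1.645 × 0.02454460 = 0.040376

Z-interval: p̂ ± E = 0.405000 ± 0.040376 = (0.364624, 0.445376)

Rounded to 4 decimal places:

(0.3646, 0.4454)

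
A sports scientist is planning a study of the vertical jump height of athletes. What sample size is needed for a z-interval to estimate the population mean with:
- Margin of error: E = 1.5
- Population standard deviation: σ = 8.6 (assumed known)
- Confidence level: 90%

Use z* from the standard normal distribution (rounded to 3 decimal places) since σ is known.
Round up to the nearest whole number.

Using z* since population σ is known (z-interval formula).

For 90% confidence, z* = 1.645 (from standard normal table)

Sample size formula for z-interval: n = (z*σ/E)²

n = (1.645 × 8.6 / 1.5)²
  = (9.431333)²
  = 88.9500

Round up to the nearest whole number: n = 89

89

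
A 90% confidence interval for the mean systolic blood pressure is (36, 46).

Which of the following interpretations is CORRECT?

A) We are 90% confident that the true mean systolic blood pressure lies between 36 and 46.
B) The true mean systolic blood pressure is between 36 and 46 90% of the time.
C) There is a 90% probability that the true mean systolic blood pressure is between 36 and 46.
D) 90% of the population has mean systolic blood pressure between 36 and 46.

A confidence interval represents our confidence in the procedure, not a probability statement about the parameter.

Key concept: If we repeated this sampling process many times and computed a 90% CI each time, about 90% of those intervals would contain the true population parameter.

For this specific interval (36, 46):
- Midpoint (point estimate): 41
- Margin of error: 5

The correct interpretation is the one stating confidence that the true parameter lies in the interval — option A.

A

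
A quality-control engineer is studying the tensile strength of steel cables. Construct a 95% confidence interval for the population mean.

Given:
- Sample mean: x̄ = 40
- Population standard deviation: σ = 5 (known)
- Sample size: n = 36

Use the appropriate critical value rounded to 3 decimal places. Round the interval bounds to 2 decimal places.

The population standard deviation σ is known, so use a z-interval (standard normal critical value).

For 95% confidence, z* = 1.96 (from standard normal table)

Standard error: SE = σ/√n = 5/√36 = 0.833333

Margin of error: E = z* × SE = 1.96 × 0.833333 = 1.6333

Z-interval: x̄ ± E = 40 ± 1.6333 = (38.3667, 41.6333)

Rounded to 2 decimal places:

(38.37, 41.63)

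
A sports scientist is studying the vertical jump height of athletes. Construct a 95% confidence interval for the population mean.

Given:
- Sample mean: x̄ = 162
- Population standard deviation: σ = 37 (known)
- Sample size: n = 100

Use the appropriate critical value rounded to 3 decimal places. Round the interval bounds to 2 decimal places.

The population standard deviation σ is known, so use a z-interval (standard normal critical value).

For 95% confidence, z* = 1.96 (from standard normal table)

Standard error: SE = σ/√n = 37/√100 = 3.700000

Margin of error: E = z* × SE = 1.96 × 3.700000 = 7.2520

Z-interval: x̄ ± E = 162 ± 7.2520 = (154.7480, 169.2520)

Rounded to 2 decimal places:

(154.75, 169.25)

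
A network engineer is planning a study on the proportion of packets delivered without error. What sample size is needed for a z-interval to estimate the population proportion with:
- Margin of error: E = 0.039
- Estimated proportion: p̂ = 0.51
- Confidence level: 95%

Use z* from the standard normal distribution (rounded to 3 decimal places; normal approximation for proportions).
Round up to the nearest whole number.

Using z* for proportion z-interval (normal approximation).

For 95% confidence, z* = 1.96 (from standard normal table)

Sample size formula for proportion z-interval: n = z*²p̂(1-p̂)/E²

n = 1.96² × 0.51 × 0.49 / 0.039²
  = 3.8416 × 0.2499 / 0.001521
  = 631.1741

Round up to the nearest whole number: n = 632

632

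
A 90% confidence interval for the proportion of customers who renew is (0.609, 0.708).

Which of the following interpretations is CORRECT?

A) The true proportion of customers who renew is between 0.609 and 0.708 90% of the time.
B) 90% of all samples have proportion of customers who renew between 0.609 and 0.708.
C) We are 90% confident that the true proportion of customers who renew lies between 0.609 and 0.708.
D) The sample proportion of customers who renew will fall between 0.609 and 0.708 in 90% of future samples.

A confidence interval represents our confidence in the procedure, not a probability statement about the parameter.

Key concept: If we repeated this sampling process many times and computed a 90% CI each time, about 90% of those intervals would contain the true population parameter.

For this specific interval (0.609, 0.708):
- Midpoint (point estimate): 0.6585
- Margin of error: 0.0495

The correct interpretation is the one stating confidence that the true parameter lies in the interval — option C.

C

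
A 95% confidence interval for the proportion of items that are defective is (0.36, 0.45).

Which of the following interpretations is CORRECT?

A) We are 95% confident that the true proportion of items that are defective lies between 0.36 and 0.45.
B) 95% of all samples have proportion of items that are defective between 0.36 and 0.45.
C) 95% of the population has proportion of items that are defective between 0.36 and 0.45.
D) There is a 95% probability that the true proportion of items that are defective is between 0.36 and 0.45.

A confidence interval represents our confidence in the procedure, not a probability statement about the parameter.

Key concept: If we repeated this sampling process many times and computed a 95% CI each time, about 95% of those intervals would contain the true population parameter.

For this specific interval (0.36, 0.45):
- Midpoint (point estimate): 0.405
- Margin of error: 0.045

The correct interpretation is the one stating confidence that the true parameter lies in the interval — option A.

A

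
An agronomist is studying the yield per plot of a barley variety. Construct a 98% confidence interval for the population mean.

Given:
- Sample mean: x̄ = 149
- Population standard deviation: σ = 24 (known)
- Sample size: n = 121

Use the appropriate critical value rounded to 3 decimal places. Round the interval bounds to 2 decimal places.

The population standard deviation σ is known, so use a z-interval (standard normal critical value).

For 98% confidence, z* = 2.326 (from standard normal table)

Standard error: SE = σ/√n = 24/√121 = 2.181818

Margin of error: E = z* × SE = 2.326 × 2.181818 = 5.0749

Z-interval: x̄ ± E = 149 ± 5.0749 = (143.9251, 154.0749)

Rounded to 2 decimal places:

(143.93, 154.07)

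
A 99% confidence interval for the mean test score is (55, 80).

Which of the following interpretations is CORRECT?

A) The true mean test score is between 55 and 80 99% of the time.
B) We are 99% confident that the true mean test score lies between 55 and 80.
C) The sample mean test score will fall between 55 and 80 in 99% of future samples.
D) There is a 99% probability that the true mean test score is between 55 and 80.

A confidence interval represents our confidence in the procedure, not a probability statement about the parameter.

Key concept: If we repeated this sampling process many times and computed a 99% CI each time, about 99% of those intervals would contain the true population parameter.

For this specific interval (55, 80):
- Midpoint (point estimate): 67.5
- Margin of error: 12.5

The correct interpretation is the one stating confidence that the true parameter lies in the interval — option B.

B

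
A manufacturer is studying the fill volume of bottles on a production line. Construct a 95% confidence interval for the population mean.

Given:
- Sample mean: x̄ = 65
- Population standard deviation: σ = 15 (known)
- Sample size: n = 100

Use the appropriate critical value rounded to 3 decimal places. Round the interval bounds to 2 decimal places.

The population standard deviation σ is known, so use a z-interval (standard normal critical value).

For 95% confidence, z* = 1.96 (from standard normal table)

Standard error: SE = σ/√n = 15/√100 = 1.500000

Margin of error: E = z* × SE = 1.96 × 1.500000 = 2.9400

Z-interval: x̄ ± E = 65 ± 2.9400 = (62.0600, 67.9400)

Rounded to 2 decimal places:

(62.06, 67.94)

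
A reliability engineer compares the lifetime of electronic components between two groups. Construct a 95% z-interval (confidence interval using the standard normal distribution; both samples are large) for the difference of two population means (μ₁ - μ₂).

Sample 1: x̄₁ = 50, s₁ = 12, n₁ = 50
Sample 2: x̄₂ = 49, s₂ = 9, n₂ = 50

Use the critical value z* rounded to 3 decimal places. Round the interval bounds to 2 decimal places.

Both samples are large (n₁ = 50 ≥ 30, n₂ = 50 ≥ 30), so a z-interval for the difference of means applies.

Point estimate: x̄₁ - x̄₂ = 50 - 49 = 1

Standard error: SE = √(s₁²/n₁ + s₂²/n₂)
= √(12²/50 + 9²/50)
= √(2.880000 + 1.620000)
= 2.121320

For 95% confidence, z* = 1.96 (from standard normal table)
Margin of error: E = z* × SE = 1.96 × 2.121320 = 4.1578

Z-interval: (x̄₁ - x̄₂) ± E = 1 ± 4.1578 = (-3.1578, 5.1578)

Rounded to 2 decimal places:

(-3.16, 5.16)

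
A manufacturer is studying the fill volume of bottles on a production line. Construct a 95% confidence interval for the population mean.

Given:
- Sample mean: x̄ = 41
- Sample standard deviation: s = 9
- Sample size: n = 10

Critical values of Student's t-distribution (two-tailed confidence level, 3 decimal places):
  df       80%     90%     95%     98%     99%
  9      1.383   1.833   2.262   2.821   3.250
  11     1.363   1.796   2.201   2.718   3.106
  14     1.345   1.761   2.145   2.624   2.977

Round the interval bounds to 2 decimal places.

The population standard deviation σ is unknown (only the sample standard deviation s is given), so use a t-interval with df = n - 1 = 10 - 1 = 9.

For 95% confidence with df = 9, t* = 2.262 (from t-table)

Standard error: SE = s/√n = 9/√10 = 2.846050

Margin of error: E = t* × SE = 2.262 × 2.846050 = 6.4378

T-interval: x̄ ± E = 41 ± 6.4378 = (34.5622, 47.4378)

Rounded to 2 decimal places:

(34.56, 47.44)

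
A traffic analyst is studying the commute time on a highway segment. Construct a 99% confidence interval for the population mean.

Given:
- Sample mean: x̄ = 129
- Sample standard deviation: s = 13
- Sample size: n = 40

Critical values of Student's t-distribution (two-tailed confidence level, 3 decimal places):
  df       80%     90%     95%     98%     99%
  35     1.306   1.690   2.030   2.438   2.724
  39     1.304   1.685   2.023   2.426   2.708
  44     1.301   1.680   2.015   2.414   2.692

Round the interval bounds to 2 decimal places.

The population standard deviation σ is unknown (only the sample standard deviation s is given), so use a t-interval with df = n - 1 = 40 - 1 = 39.

For 99% confidence with df = 39, t* = 2.708 (from t-table)

Standard error: SE = s/√n = 13/√40 = 2.055480

Margin of error: E = t* × SE = 2.708 × 2.055480 = 5.5662

T-interval: x̄ ± E = 129 ± 5.5662 = (123.4338, 134.5662)

Rounded to 2 decimal places:

(123.43, 134.57)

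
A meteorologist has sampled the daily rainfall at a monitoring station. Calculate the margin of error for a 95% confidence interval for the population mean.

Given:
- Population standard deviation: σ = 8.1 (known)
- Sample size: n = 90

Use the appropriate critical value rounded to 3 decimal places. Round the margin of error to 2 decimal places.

The population standard deviation σ is known, so use the z-interval margin of error formula.

For 95% confidence, z* = 1.96 (from standard normal table)

Margin of error formula for z-interval: E = z* × σ/√n

E = 1.96 × 8.1/√90
  = 1.96 × 0.853815
  = 1.6735

Rounded to 2 decimal places:

1.67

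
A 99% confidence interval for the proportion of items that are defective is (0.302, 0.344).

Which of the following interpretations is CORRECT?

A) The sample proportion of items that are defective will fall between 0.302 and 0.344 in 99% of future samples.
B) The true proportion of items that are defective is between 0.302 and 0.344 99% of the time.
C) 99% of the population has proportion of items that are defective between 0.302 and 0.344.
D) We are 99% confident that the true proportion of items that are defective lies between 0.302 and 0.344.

A confidence interval represents our confidence in the procedure, not a probability statement about the parameter.

Key concept: If we repeated this sampling process many times and computed a 99% CI each time, about 99% of those intervals would contain the true population parameter.

For this specific interval (0.302, 0.344):
- Midpoint (point estimate): 0.323
- Margin of error: 0.021

The correct interpretation is the one stating confidence that the true parameter lies in the interval — option D.

D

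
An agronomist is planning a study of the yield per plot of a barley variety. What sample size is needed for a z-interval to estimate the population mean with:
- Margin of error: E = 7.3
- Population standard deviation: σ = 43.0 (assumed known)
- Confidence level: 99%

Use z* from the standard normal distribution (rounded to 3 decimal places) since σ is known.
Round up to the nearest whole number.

Using z* since population σ is known (z-interval formula).

For 99% confidence, z* = 2.576 (from standard normal table)

Sample size formula for z-interval: n = (z*σ/E)²

n = (2.576 × 43.0 / 7.3)²
  = (15.173699)²
  = 230.2411

Round up to the nearest whole number: n = 231

231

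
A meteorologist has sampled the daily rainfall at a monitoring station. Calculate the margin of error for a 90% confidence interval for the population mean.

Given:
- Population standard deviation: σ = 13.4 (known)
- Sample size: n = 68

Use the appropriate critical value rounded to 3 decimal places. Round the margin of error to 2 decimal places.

The population standard deviation σ is known, so use the z-interval margin of error formula.

For 90% confidence, z* = 1.645 (from standard normal table)

Margin of error formula for z-interval: E = z* × σ/√n

E = 1.645 × 13.4/√68
  = 1.645 × 1.624989
  = 2.6731

Rounded to 2 decimal places:

2.67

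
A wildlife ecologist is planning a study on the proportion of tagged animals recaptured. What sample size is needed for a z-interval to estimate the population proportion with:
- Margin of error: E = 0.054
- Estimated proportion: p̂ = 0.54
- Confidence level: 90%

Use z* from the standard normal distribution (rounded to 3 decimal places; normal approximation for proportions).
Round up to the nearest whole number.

Using z* for proportion z-interval (normal approximation).

For 90% confidence, z* = 1.645 (from standard normal table)

Sample size formula for proportion z-interval: n = z*²p̂(1-p̂)/E²

n = 1.645² × 0.54 × 0.46 / 0.054²
  = 2.706025 × 0.2484 / 0.002916
  = 230.5132

Round up to the nearest whole number: n = 231

231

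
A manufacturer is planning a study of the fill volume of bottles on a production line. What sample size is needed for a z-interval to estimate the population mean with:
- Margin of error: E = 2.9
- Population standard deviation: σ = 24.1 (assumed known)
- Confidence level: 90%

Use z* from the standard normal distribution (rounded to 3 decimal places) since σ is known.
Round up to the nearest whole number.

Using z* since population σ is known (z-interval formula).

For 90% confidence, z* = 1.645 (from standard normal table)

Sample size formula for z-interval: n = (z*σ/E)²

n = (1.645 × 24.1 / 2.9)²
  = (13.670517)²
  = 186.8830

Round up to the nearest whole number: n = 187

187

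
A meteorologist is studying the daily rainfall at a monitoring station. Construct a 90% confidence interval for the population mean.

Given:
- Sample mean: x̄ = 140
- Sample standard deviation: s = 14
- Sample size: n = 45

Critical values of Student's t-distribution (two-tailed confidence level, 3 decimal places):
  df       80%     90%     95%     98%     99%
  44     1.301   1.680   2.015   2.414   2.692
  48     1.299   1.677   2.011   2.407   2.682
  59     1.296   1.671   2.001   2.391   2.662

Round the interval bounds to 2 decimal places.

The population standard deviation σ is unknown (only the sample standard deviation s is given), so use a t-interval with df = n - 1 = 45 - 1 = 44.

For 90% confidence with df = 44, t* = 1.680 (from t-table)

Standard error: SE = s/√n = 14/√45 = 2.086997

Margin of error: E = t* × SE = 1.680 × 2.086997 = 3.5062

T-interval: x̄ ± E = 140 ± 3.5062 = (136.4938, 143.5062)

Rounded to 2 decimal places:

(136.49, 143.51)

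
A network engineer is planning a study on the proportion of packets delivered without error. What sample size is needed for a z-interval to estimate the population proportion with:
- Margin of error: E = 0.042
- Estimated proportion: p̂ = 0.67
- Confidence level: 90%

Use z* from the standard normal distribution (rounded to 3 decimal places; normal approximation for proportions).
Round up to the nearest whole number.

Using z* for proportion z-interval (normal approximation).

For 90% confidence, z* = 1.645 (from standard normal table)

Sample size formula for proportion z-interval: n = z*²p̂(1-p̂)/E²

n = 1.645² × 0.67 × 0.33 / 0.042²
  = 2.706025 × 0.2211 / 0.001764
  = 339.1735

Round up to the nearest whole number: n = 340

340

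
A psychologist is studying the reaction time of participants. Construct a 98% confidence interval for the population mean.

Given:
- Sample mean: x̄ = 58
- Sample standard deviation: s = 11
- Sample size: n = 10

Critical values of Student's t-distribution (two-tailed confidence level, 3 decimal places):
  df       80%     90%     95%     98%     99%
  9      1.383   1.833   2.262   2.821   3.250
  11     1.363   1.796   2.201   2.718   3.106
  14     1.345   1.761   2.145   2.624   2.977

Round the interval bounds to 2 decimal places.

The population standard deviation σ is unknown (only the sample standard deviation s is given), so use a t-interval with df = n - 1 = 10 - 1 = 9.

For 98% confidence with df = 9, t* = 2.821 (from t-table)

Standard error: SE = s/√n = 11/√10 = 3.478505

Margin of error: E = t* × SE = 2.821 × 3.478505 = 9.8129

T-interval: x̄ ± E = 58 ± 9.8129 = (48.1871, 67.8129)

Rounded to 2 decimal places:

(48.19, 67.81)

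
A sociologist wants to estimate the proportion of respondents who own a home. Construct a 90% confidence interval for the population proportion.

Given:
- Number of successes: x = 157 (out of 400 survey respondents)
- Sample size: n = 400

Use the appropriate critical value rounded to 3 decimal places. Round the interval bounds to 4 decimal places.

Sample proportion: p̂ = 157/400 = 0.392500

Check conditions for normal approximation:
  np̂ = 157 ≥ 10 ✓
  n(1-p̂) = 243 ≥ 10 ✓

The sample is large enough, so use a z-interval (normal approximation) for the proportion.

For 90% confidence, z* = 1.645 (from standard normal table)

Standard error: SE = √(p̂(1-p̂)/n) = √(0.392500×0.607500/400) = 0.02441535

Margin of error: E = z* × SE = 1.645 × 0.02441535 = 0.040163

Z-interval: p̂ ± E = 0.392500 ± 0.040163 = (0.352337, 0.432663)

Rounded to 4 decimal places:

(0.3523, 0.4327)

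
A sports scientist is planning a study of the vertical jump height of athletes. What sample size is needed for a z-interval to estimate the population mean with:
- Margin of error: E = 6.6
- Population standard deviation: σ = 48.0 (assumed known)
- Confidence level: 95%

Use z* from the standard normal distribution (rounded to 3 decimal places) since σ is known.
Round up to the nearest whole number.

Using z* since population σ is known (z-interval formula).

For 95% confidence, z* = 1.96 (from standard normal table)

Sample size formula for z-interval: n = (z*σ/E)²

n = (1.96 × 48.0 / 6.6)²
  = (14.254545)²
  = 203.1921

Round up to the nearest whole number: n = 204

204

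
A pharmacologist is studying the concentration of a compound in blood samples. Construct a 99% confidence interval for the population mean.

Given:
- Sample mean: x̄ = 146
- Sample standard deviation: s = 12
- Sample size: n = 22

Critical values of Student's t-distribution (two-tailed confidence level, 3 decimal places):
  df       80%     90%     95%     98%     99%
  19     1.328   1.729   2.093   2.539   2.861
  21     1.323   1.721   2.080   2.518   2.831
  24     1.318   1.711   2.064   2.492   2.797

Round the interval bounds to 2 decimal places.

The population standard deviation σ is unknown (only the sample standard deviation s is given), so use a t-interval with df = n - 1 = 22 - 1 = 21.

For 99% confidence with df = 21, t* = 2.831 (from t-table)

Standard error: SE = s/√n = 12/√22 = 2.558409

Margin of error: E = t* × SE = 2.831 × 2.558409 = 7.2429

T-interval: x̄ ± E = 146 ± 7.2429 = (138.7571, 153.2429)

Rounded to 2 decimal places:

(138.76, 153.24)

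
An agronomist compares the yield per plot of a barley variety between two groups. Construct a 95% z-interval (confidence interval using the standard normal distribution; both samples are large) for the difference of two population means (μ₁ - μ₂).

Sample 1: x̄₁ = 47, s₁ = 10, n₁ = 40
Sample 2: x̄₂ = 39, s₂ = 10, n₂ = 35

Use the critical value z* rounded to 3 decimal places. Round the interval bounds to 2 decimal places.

Both samples are large (n₁ = 40 ≥ 30, n₂ = 35 ≥ 30), so a z-interval for the difference of means applies.

Point estimate: x̄₁ - x̄₂ = 47 - 39 = 8

Standard error: SE = √(s₁²/n₁ + s₂²/n₂)
= √(10²/40 + 10²/35)
= √(2.500000 + 2.857143)
= 2.314550

For 95% confidence, z* = 1.96 (from standard normal table)
Margin of error: E = z* × SE = 1.96 × 2.314550 = 4.5365

Z-interval: (x̄₁ - x̄₂) ± E = 8 ± 4.5365 = (3.4635, 12.5365)

Rounded to 2 decimal places:

(3.46, 12.54)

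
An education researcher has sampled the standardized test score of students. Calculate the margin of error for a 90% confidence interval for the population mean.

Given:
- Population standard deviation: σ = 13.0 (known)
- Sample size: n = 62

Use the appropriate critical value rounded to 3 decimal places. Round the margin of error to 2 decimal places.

The population standard deviation σ is known, so use the z-interval margin of error formula.

For 90% confidence, z* = 1.645 (from standard normal table)

Margin of error formula for z-interval: E = z* × σ/√n

E = 1.645 × 13.0/√62
  = 1.645 × 1.651002
  = 2.7159

Rounded to 2 decimal places:

2.72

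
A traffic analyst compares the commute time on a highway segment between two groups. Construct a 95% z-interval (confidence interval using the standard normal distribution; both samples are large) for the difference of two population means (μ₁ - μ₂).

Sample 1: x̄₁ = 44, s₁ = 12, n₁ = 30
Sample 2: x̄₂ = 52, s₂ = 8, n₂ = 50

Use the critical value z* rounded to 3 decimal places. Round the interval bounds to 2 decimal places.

Both samples are large (n₁ = 30 ≥ 30, n₂ = 50 ≥ 30), so a z-interval for the difference of means applies.

Point estimate: x̄₁ - x̄₂ = 44 - 52 = -8

Standard error: SE = √(s₁²/n₁ + s₂²/n₂)
= √(12²/30 + 8²/50)
= √(4.800000 + 1.280000)
= 2.465766

For 95% confidence, z* = 1.96 (from standard normal table)
Margin of error: E = z* × SE = 1.96 × 2.465766 = 4.8329

Z-interval: (x̄₁ - x̄₂) ± E = -8 ± 4.8329 = (-12.8329, -3.1671)

Rounded to 2 decimal places:

(-12.83, -3.17)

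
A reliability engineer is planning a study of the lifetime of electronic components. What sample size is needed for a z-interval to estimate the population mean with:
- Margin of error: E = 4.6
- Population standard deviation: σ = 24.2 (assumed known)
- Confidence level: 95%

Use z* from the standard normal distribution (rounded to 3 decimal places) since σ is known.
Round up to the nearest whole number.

Using z* since population σ is known (z-interval formula).

For 95% confidence, z* = 1.96 (from standard normal table)

Sample size formula for z-interval: n = (z*σ/E)²

n = (1.96 × 24.2 / 4.6)²
  = (10.311304)²
  = 106.3230

Round up to the nearest whole number: n = 107

107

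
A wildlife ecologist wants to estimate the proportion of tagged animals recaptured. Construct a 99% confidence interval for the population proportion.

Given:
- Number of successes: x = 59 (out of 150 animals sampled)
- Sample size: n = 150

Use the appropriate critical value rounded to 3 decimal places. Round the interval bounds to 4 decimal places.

Sample proportion: p̂ = 59/150 = 0.393333

Check conditions for normal approximation:
  np̂ = 59 ≥ 10 ✓
  n(1-p̂) = 91 ≥ 10 ✓

The sample is large enough, so use a z-interval (normal approximation) for the proportion.

For 99% confidence, z* = 2.576 (from standard normal table)

Standard error: SE = √(p̂(1-p̂)/n) = √(0.393333×0.606667/150) = 0.03988502

Margin of error: E = z* × SE = 2.576 × 0.03988502 = 0.102744

Z-interval: p̂ ± E = 0.393333 ± 0.102744 = (0.290590, 0.496077)

Rounded to 4 decimal places:

(0.2906, 0.4961)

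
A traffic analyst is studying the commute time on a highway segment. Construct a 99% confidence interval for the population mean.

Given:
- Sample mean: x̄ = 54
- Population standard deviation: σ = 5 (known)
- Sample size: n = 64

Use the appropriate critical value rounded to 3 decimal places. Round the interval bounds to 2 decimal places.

The population standard deviation σ is known, so use a z-interval (standard normal critical value).

For 99% confidence, z* = 2.576 (from standard normal table)

Standard error: SE = σ/√n = 5/√64 = 0.625000

Margin of error: E = z* × SE = 2.576 × 0.625000 = 1.6100

Z-interval: x̄ ± E = 54 ± 1.6100 = (52.3900, 55.6100)

Rounded to 2 decimal places:

(52.39, 55.61)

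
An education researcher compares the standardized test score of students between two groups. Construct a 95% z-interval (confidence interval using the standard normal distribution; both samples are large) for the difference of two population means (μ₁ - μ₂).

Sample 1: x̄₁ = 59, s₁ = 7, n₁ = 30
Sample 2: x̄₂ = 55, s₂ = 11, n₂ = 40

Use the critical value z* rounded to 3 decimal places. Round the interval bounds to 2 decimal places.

Both samples are large (n₁ = 30 ≥ 30, n₂ = 40 ≥ 30), so a z-interval for the difference of means applies.

Point estimate: x̄₁ - x̄₂ = 59 - 55 = 4

Standard error: SE = √(s₁²/n₁ + s₂²/n₂)
= √(7²/30 + 11²/40)
= √(1.633333 + 3.025000)
= 2.158317

For 95% confidence, z* = 1.96 (from standard normal table)
Margin of error: E = z* × SE = 1.96 × 2.158317 = 4.2303

Z-interval: (x̄₁ - x̄₂) ± E = 4 ± 4.2303 = (-0.2303, 8.2303)

Rounded to 2 decimal places:

(-0.23, 8.23)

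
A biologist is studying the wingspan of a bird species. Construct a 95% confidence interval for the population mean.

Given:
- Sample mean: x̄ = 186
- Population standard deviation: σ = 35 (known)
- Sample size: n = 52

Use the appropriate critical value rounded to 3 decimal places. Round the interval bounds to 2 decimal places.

The population standard deviation σ is known, so use a z-interval (standard normal critical value).

For 95% confidence, z* = 1.96 (from standard normal table)

Standard error: SE = σ/√n = 35/√52 = 4.853627

Margin of error: E = z* × SE = 1.96 × 4.853627 = 9.5131

Z-interval: x̄ ± E = 186 ± 9.5131 = (176.4869, 195.5131)

Rounded to 2 decimal places:

(176.49, 195.51)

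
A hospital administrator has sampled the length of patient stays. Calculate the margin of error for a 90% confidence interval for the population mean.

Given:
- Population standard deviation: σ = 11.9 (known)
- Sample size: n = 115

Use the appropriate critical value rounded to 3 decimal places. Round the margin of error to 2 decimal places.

The population standard deviation σ is known, so use the z-interval margin of error formula.

For 90% confidence, z* = 1.645 (from standard normal table)

Margin of error formula for z-interval: E = z* × σ/√n

E = 1.645 × 11.9/√115
  = 1.645 × 1.109681
  = 1.8254

Rounded to 2 decimal places:

1.83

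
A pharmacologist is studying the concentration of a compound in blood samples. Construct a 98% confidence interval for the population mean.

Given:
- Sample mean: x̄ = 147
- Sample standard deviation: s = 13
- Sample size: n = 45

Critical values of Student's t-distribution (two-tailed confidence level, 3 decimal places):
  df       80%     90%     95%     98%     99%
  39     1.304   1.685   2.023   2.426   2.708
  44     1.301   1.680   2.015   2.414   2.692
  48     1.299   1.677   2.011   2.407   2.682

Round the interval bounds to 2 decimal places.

The population standard deviation σ is unknown (only the sample standard deviation s is given), so use a t-interval with df = n - 1 = 45 - 1 = 44.

For 98% confidence with df = 44, t* = 2.414 (from t-table)

Standard error: SE = s/√n = 13/√45 = 1.937926

Margin of error: E = t* × SE = 2.414 × 1.937926 = 4.6782

T-interval: x̄ ± E = 147 ± 4.6782 = (142.3218, 151.6782)

Rounded to 2 decimal places:

(142.32, 151.68)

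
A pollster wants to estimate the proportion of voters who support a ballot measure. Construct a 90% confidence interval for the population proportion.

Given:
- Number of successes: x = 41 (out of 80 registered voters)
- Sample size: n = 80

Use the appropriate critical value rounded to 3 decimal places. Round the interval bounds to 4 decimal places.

Sample proportion: p̂ = 41/80 = 0.512500

Check conditions for normal approximation:
  np̂ = 41 ≥ 10 ✓
  n(1-p̂) = 39 ≥ 10 ✓

The sample is large enough, so use a z-interval (normal approximation) for the proportion.

For 90% confidence, z* = 1.645 (from standard normal table)

Standard error: SE = √(p̂(1-p̂)/n) = √(0.512500×0.487500/80) = 0.05588423

Margin of error: E = z* × SE = 1.645 × 0.05588423 = 0.091930

Z-interval: p̂ ± E = 0.512500 ± 0.091930 = (0.420570, 0.604430)

Rounded to 4 decimal places:

(0.4206, 0.6044)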